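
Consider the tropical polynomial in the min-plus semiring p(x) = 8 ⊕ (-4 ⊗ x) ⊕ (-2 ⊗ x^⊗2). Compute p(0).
p(0) = -4

A tropical monomial a ⊗ x^⊗i evaluates to a + i · x. Evaluating each term at x = 0:
  Term 0 contributes 8 + 0 · 0 = 8
  Term 1 contributes -4 + 1 · 0 = -4
  Term 2 contributes -2 + 2 · 0 = -2
p(0) = ⊕ of these = min[8, -4, -2] = -4.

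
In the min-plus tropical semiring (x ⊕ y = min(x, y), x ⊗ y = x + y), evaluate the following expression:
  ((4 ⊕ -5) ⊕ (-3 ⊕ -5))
((4 ⊕ -5) ⊕ (-3 ⊕ -5)) = -5

Expand innermost to outermost. Recall ⊕ takes the minimum of its arguments and ⊗ takes their sum. Working out the expression ((4 ⊕ -5) ⊕ (-3 ⊕ -5)) gives -5.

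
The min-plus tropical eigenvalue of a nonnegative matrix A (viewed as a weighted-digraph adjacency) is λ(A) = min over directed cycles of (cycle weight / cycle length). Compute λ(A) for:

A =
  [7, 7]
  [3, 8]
λ(A) = 5

Enumerate directed cycles and compute their means (weight / length). Sample:
  cycle 0 → 0: weight = 7, length = 1, mean = 7/1 ≈ 7.000
  cycle 1 → 1: weight = 8, length = 1, mean = 8/1 ≈ 8.000
  cycle 0 → 1 → 0: weight = 10, length = 2, mean = 10/2 ≈ 5.000
  cycle 1 → 0 → 1: weight = 10, length = 2, mean = 10/2 ≈ 5.000
Minimum mean = 5.000, attained e.g. along the cycle 0 → 1 → 0 with weight 10 and length 2. So λ(A) = 10/2 = 5.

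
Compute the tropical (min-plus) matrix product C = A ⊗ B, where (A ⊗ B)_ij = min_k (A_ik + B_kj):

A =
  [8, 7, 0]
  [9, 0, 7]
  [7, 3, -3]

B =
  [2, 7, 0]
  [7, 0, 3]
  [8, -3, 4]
A ⊗ B =
  [8, -3, 4]
  [7, 0, 3]
  [5, -6, 1]

Apply the min-plus product entry-by-entry:
  C[0][0] = min over k of (A[0][0] + B[0][0] = 8 + 2 = 10, A[0][1] + B[1][0] = 7 + 7 = 14, A[0][2] + B[2][0] = 0 + 8 = 8) = 8 (attained at k = 2)
  C[0][1] = min over k of (A[0][0] + B[0][1] = 8 + 7 = 15, A[0][1] + B[1][1] = 7 + 0 = 7, A[0][2] + B[2][1] = 0 + -3 = -3) = -3 (attained at k = 2)
  C[0][2] = min over k of (A[0][0] + B[0][2] = 8 + 0 = 8, A[0][1] + B[1][2] = 7 + 3 = 10, A[0][2] + B[2][2] = 0 + 4 = 4) = 4 (attained at k = 2)
  C[1][0] = min over k of (A[1][0] + B[0][0] = 9 + 2 = 11, A[1][1] + B[1][0] = 0 + 7 = 7, A[1][2] + B[2][0] = 7 + 8 = 15) = 7 (attained at k = 1)
  C[1][1] = min over k of (A[1][0] + B[0][1] = 9 + 7 = 16, A[1][1] + B[1][1] = 0 + 0 = 0, A[1][2] + B[2][1] = 7 + -3 = 4) = 0 (attained at k = 1)
  C[1][2] = min over k of (A[1][0] + B[0][2] = 9 + 0 = 9, A[1][1] + B[1][2] = 0 + 3 = 3, A[1][2] + B[2][2] = 7 + 4 = 11) = 3 (attained at k = 1)
  C[2][0] = min over k of (A[2][0] + B[0][0] = 7 + 2 = 9, A[2][1] + B[1][0] = 3 + 7 = 10, A[2][2] + B[2][0] = -3 + 8 = 5) = 5 (attained at k = 2)
  C[2][1] = min over k of (A[2][0] + B[0][1] = 7 + 7 = 14, A[2][1] + B[1][1] = 3 + 0 = 3, A[2][2] + B[2][1] = -3 + -3 = -6) = -6 (attained at k = 2)
  C[2][2] = min over k of (A[2][0] + B[0][2] = 7 + 0 = 7, A[2][1] + B[1][2] = 3 + 3 = 6, A[2][2] + B[2][2] = -3 + 4 = 1) = 1 (attained at k = 2)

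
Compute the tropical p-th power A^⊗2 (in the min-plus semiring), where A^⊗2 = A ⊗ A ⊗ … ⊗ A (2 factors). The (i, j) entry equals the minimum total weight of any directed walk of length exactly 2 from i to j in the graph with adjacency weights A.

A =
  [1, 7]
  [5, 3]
A^⊗2 =
  [2, 8]
  [6, 6]

Each entry (A^⊗2)_ij equals the minimum over all length-2 walks i = v_0 → v_1 → … → v_2 = j of Σ_t A[v_t][v_{t+1}]. For example, for (i, j) = (0, 1) we minimise over 2 possible intermediate vertex sequences; the minimum is 8, attained along the walk 0 → 0 → 1.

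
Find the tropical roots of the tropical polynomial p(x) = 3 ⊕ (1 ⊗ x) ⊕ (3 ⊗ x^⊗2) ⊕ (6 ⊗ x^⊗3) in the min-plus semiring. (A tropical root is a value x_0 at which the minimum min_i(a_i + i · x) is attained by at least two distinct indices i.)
Roots: {-3, -2, 2}

Each tropical root is a break point of the lower envelope of the lines y = a_i + i · x (there are 4 lines, with slopes 0, 1, ..., 3). Only the lines that attain the minimum somewhere contribute to roots; other lines are dominated. Here the surviving (envelope) indices are i = 3, i = 2, i = 1, i = 0.
Intersections between consecutive envelope lines give the roots: for adjacent envelope indices i < j the intersection is x = (a_i − a_j) / (j − i). Reading off the sorted break points: {-3, -2, 2}.
Verification: at each break x_0, at least two indices attain the minimum of min_i(a_i + i · x_0).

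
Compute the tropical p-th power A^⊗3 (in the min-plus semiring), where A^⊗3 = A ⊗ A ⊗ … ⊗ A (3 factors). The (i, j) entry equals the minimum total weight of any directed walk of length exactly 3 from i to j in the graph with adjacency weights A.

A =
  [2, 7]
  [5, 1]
A^⊗3 =
  [6, 9]
  [7, 3]

Each entry (A^⊗3)_ij equals the minimum over all length-3 walks i = v_0 → v_1 → … → v_3 = j of Σ_t A[v_t][v_{t+1}]. For example, for (i, j) = (0, 1) we minimise over 4 possible intermediate vertex sequences; the minimum is 9, attained along the walk 0 → 1 → 1 → 1.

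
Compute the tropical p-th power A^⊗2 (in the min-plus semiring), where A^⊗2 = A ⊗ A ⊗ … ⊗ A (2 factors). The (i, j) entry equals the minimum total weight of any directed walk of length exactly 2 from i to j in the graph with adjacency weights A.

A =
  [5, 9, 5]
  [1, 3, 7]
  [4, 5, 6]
A^⊗2 =
  [9, 10, 10]
  [4, 6, 6]
  [6, 8, 9]

Each entry (A^⊗2)_ij equals the minimum over all length-2 walks i = v_0 → v_1 → … → v_2 = j of Σ_t A[v_t][v_{t+1}]. For example, for (i, j) = (0, 2) we minimise over 3 possible intermediate vertex sequences; the minimum is 10, attained along the walk 0 → 0 → 2.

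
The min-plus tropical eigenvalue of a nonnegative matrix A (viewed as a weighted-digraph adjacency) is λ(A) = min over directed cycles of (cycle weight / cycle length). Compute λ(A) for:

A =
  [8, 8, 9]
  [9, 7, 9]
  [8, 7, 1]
λ(A) = 1

Enumerate directed cycles and compute their means (weight / length). Sample:
  cycle 0 → 0: weight = 8, length = 1, mean = 8/1 ≈ 8.000
  cycle 1 → 1: weight = 7, length = 1, mean = 7/1 ≈ 7.000
  cycle 2 → 2: weight = 1, length = 1, mean = 1/1 ≈ 1.000
  cycle 0 → 1 → 0: weight = 17, length = 2, mean = 17/2 ≈ 8.500
  cycle 0 → 2 → 0: weight = 17, length = 2, mean = 17/2 ≈ 8.500
  cycle 1 → 0 → 1: weight = 17, length = 2, mean = 17/2 ≈ 8.500
Minimum mean = 1.000, attained e.g. along the cycle 2 → 2 with weight 1 and length 1. So λ(A) = 1/1 = 1.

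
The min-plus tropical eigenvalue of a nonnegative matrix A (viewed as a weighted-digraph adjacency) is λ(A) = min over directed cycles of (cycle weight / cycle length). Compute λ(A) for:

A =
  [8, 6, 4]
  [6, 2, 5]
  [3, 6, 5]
λ(A) = 2

Enumerate directed cycles and compute their means (weight / length). Sample:
  cycle 0 → 0: weight = 8, length = 1, mean = 8/1 ≈ 8.000
  cycle 1 → 1: weight = 2, length = 1, mean = 2/1 ≈ 2.000
  cycle 2 → 2: weight = 5, length = 1, mean = 5/1 ≈ 5.000
  cycle 0 → 1 → 0: weight = 12, length = 2, mean = 12/2 ≈ 6.000
  cycle 0 → 2 → 0: weight = 7, length = 2, mean = 7/2 ≈ 3.500
  cycle 1 → 0 → 1: weight = 12, length = 2, mean = 12/2 ≈ 6.000
Minimum mean = 2.000, attained e.g. along the cycle 1 → 1 with weight 2 and length 1. So λ(A) = 2/1 = 2.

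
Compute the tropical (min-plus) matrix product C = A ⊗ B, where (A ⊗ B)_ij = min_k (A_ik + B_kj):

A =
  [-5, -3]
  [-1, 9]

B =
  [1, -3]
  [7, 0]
A ⊗ B =
  [-4, -8]
  [0, -4]

Apply the min-plus product entry-by-entry:
  C[0][0] = min over k of (A[0][0] + B[0][0] = -5 + 1 = -4, A[0][1] + B[1][0] = -3 + 7 = 4) = -4 (attained at k = 0)
  C[0][1] = min over k of (A[0][0] + B[0][1] = -5 + -3 = -8, A[0][1] + B[1][1] = -3 + 0 = -3) = -8 (attained at k = 0)
  C[1][0] = min over k of (A[1][0] + B[0][0] = -1 + 1 = 0, A[1][1] + B[1][0] = 9 + 7 = 16) = 0 (attained at k = 0)
  C[1][1] = min over k of (A[1][0] + B[0][1] = -1 + -3 = -4, A[1][1] + B[1][1] = 9 + 0 = 9) = -4 (attained at k = 0)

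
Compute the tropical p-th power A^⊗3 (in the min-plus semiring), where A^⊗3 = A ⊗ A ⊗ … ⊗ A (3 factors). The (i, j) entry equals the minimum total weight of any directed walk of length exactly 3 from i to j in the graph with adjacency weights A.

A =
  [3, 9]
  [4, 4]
A^⊗3 =
  [9, 15]
  [10, 12]

Each entry (A^⊗3)_ij equals the minimum over all length-3 walks i = v_0 → v_1 → … → v_3 = j of Σ_t A[v_t][v_{t+1}]. For example, for (i, j) = (0, 1) we minimise over 4 possible intermediate vertex sequences; the minimum is 15, attained along the walk 0 → 0 → 0 → 1.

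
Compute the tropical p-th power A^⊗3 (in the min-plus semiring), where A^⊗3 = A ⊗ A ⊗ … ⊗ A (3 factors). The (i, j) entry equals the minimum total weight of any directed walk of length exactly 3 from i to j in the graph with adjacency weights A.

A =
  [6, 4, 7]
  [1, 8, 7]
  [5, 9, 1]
A^⊗3 =
  [11, 9, 9]
  [6, 11, 9]
  [7, 10, 3]

Each entry (A^⊗3)_ij equals the minimum over all length-3 walks i = v_0 → v_1 → … → v_3 = j of Σ_t A[v_t][v_{t+1}]. For example, for (i, j) = (0, 2) we minimise over 9 possible intermediate vertex sequences; the minimum is 9, attained along the walk 0 → 2 → 2 → 2.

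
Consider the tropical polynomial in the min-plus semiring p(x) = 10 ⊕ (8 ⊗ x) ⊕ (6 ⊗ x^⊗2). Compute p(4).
p(4) = 10

A tropical monomial a ⊗ x^⊗i evaluates to a + i · x. Evaluating each term at x = 4:
  Term 0 contributes 10 + 0 · 4 = 10
  Term 1 contributes 8 + 1 · 4 = 12
  Term 2 contributes 6 + 2 · 4 = 14
p(4) = ⊕ of these = min[10, 12, 14] = 10.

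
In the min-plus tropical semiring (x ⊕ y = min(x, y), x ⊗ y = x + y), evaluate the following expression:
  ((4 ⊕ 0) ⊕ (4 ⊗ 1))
((4 ⊕ 0) ⊕ (4 ⊗ 1)) = 0

Expand innermost to outermost. Recall ⊕ takes the minimum of its arguments and ⊗ takes their sum. Working out the expression ((4 ⊕ 0) ⊕ (4 ⊗ 1)) gives 0.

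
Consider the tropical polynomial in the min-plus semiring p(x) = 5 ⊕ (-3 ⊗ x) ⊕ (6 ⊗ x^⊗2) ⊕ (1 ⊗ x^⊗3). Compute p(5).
p(5) = 2

A tropical monomial a ⊗ x^⊗i evaluates to a + i · x. Evaluating each term at x = 5:
  Term 0 contributes 5 + 0 · 5 = 5
  Term 1 contributes -3 + 1 · 5 = 2
  Term 2 contributes 6 + 2 · 5 = 16
  Term 3 contributes 1 + 3 · 5 = 16
p(5) = ⊕ of these = min[5, 2, 16, 16] = 2.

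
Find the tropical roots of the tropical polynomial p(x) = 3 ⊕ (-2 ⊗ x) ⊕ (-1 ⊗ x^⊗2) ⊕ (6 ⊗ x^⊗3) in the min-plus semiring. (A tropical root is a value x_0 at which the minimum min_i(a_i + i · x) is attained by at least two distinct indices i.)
Roots: {-7, -1, 5}

Each tropical root is a break point of the lower envelope of the lines y = a_i + i · x (there are 4 lines, with slopes 0, 1, ..., 3). Only the lines that attain the minimum somewhere contribute to roots; other lines are dominated. Here the surviving (envelope) indices are i = 3, i = 2, i = 1, i = 0.
Intersections between consecutive envelope lines give the roots: for adjacent envelope indices i < j the intersection is x = (a_i − a_j) / (j − i). Reading off the sorted break points: {-7, -1, 5}.
Verification: at each break x_0, at least two indices attain the minimum of min_i(a_i + i · x_0).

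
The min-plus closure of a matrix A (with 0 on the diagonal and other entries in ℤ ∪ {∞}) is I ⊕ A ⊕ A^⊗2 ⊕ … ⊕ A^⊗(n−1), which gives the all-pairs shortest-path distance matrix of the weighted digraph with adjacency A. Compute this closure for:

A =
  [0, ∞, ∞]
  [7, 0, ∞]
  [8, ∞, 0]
Closure =
  [0, ∞, ∞]
  [7, 0, ∞]
  [8, ∞, 0]

This is the Floyd-Warshall all-pairs shortest-path computation. For each intermediate vertex k = 0, 1, …, 2, update dist[i][j] ← min(dist[i][j], dist[i][k] + dist[k][j]). The final matrix gives, for each (i, j), the minimum total weight of any directed path from i to j (possibly empty when i = j).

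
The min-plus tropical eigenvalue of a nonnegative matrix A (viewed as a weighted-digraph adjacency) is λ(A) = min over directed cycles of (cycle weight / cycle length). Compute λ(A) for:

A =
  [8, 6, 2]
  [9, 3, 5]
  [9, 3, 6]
λ(A) = 3

Enumerate directed cycles and compute their means (weight / length). Sample:
  cycle 0 → 0: weight = 8, length = 1, mean = 8/1 ≈ 8.000
  cycle 1 → 1: weight = 3, length = 1, mean = 3/1 ≈ 3.000
  cycle 2 → 2: weight = 6, length = 1, mean = 6/1 ≈ 6.000
  cycle 0 → 1 → 0: weight = 15, length = 2, mean = 15/2 ≈ 7.500
  cycle 0 → 2 → 0: weight = 11, length = 2, mean = 11/2 ≈ 5.500
  cycle 1 → 0 → 1: weight = 15, length = 2, mean = 15/2 ≈ 7.500
Minimum mean = 3.000, attained e.g. along the cycle 1 → 1 with weight 3 and length 1. So λ(A) = 3/1 = 3.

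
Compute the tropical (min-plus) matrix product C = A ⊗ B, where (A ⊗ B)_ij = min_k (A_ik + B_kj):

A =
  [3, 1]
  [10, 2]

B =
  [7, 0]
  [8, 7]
A ⊗ B =
  [9, 3]
  [10, 9]

Apply the min-plus product entry-by-entry:
  C[0][0] = min over k of (A[0][0] + B[0][0] = 3 + 7 = 10, A[0][1] + B[1][0] = 1 + 8 = 9) = 9 (attained at k = 1)
  C[0][1] = min over k of (A[0][0] + B[0][1] = 3 + 0 = 3, A[0][1] + B[1][1] = 1 + 7 = 8) = 3 (attained at k = 0)
  C[1][0] = min over k of (A[1][0] + B[0][0] = 10 + 7 = 17, A[1][1] + B[1][0] = 2 + 8 = 10) = 10 (attained at k = 1)
  C[1][1] = min over k of (A[1][0] + B[0][1] = 10 + 0 = 10, A[1][1] + B[1][1] = 2 + 7 = 9) = 9 (attained at k = 1)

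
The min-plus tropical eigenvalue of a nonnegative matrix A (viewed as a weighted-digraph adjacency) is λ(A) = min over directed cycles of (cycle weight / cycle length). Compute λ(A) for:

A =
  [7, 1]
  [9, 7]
λ(A) = 5

Enumerate directed cycles and compute their means (weight / length). Sample:
  cycle 0 → 0: weight = 7, length = 1, mean = 7/1 ≈ 7.000
  cycle 1 → 1: weight = 7, length = 1, mean = 7/1 ≈ 7.000
  cycle 0 → 1 → 0: weight = 10, length = 2, mean = 10/2 ≈ 5.000
  cycle 1 → 0 → 1: weight = 10, length = 2, mean = 10/2 ≈ 5.000
Minimum mean = 5.000, attained e.g. along the cycle 0 → 1 → 0 with weight 10 and length 2. So λ(A) = 10/2 = 5.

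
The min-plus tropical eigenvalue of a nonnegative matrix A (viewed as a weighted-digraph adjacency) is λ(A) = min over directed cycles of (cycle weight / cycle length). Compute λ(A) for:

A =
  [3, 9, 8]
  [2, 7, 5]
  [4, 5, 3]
λ(A) = 3

Enumerate directed cycles and compute their means (weight / length). Sample:
  cycle 0 → 0: weight = 3, length = 1, mean = 3/1 ≈ 3.000
  cycle 1 → 1: weight = 7, length = 1, mean = 7/1 ≈ 7.000
  cycle 2 → 2: weight = 3, length = 1, mean = 3/1 ≈ 3.000
  cycle 0 → 1 → 0: weight = 11, length = 2, mean = 11/2 ≈ 5.500
  cycle 0 → 2 → 0: weight = 12, length = 2, mean = 12/2 ≈ 6.000
  cycle 1 → 0 → 1: weight = 11, length = 2, mean = 11/2 ≈ 5.500
Minimum mean = 3.000, attained e.g. along the cycle 0 → 0 with weight 3 and length 1. So λ(A) = 3/1 = 3.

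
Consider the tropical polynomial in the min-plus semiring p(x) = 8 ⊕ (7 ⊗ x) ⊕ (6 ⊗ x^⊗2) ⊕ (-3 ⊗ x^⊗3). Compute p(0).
p(0) = -3

A tropical monomial a ⊗ x^⊗i evaluates to a + i · x. Evaluating each term at x = 0:
  Term 0 contributes 8 + 0 · 0 = 8
  Term 1 contributes 7 + 1 · 0 = 7
  Term 2 contributes 6 + 2 · 0 = 6
  Term 3 contributes -3 + 3 · 0 = -3
p(0) = ⊕ of these = min[8, 7, 6, -3] = -3.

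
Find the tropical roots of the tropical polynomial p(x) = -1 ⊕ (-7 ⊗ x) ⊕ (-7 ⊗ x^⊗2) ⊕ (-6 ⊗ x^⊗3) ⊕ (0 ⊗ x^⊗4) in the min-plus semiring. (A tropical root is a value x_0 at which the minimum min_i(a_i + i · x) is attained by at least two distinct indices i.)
Roots: {-6, -1, 0, 6}

Each tropical root is a break point of the lower envelope of the lines y = a_i + i · x (there are 5 lines, with slopes 0, 1, ..., 4). Only the lines that attain the minimum somewhere contribute to roots; other lines are dominated. Here the surviving (envelope) indices are i = 4, i = 3, i = 2, i = 1, i = 0.
Intersections between consecutive envelope lines give the roots: for adjacent envelope indices i < j the intersection is x = (a_i − a_j) / (j − i). Reading off the sorted break points: {-6, -1, 0, 6}.
Verification: at each break x_0, at least two indices attain the minimum of min_i(a_i + i · x_0).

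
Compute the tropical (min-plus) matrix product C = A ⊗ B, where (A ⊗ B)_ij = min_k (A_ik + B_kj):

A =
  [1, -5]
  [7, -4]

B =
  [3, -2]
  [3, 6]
A ⊗ B =
  [-2, -1]
  [-1, 2]

Apply the min-plus product entry-by-entry:
  C[0][0] = min over k of (A[0][0] + B[0][0] = 1 + 3 = 4, A[0][1] + B[1][0] = -5 + 3 = -2) = -2 (attained at k = 1)
  C[0][1] = min over k of (A[0][0] + B[0][1] = 1 + -2 = -1, A[0][1] + B[1][1] = -5 + 6 = 1) = -1 (attained at k = 0)
  C[1][0] = min over k of (A[1][0] + B[0][0] = 7 + 3 = 10, A[1][1] + B[1][0] = -4 + 3 = -1) = -1 (attained at k = 1)
  C[1][1] = min over k of (A[1][0] + B[0][1] = 7 + -2 = 5, A[1][1] + B[1][1] = -4 + 6 = 2) = 2 (attained at k = 1)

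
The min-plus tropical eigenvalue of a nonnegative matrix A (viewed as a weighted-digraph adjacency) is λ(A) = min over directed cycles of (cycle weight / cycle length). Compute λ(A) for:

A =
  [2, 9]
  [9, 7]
λ(A) = 2

Enumerate directed cycles and compute their means (weight / length). Sample:
  cycle 0 → 0: weight = 2, length = 1, mean = 2/1 ≈ 2.000
  cycle 1 → 1: weight = 7, length = 1, mean = 7/1 ≈ 7.000
  cycle 0 → 1 → 0: weight = 18, length = 2, mean = 18/2 ≈ 9.000
  cycle 1 → 0 → 1: weight = 18, length = 2, mean = 18/2 ≈ 9.000
Minimum mean = 2.000, attained e.g. along the cycle 0 → 0 with weight 2 and length 1. So λ(A) = 2/1 = 2.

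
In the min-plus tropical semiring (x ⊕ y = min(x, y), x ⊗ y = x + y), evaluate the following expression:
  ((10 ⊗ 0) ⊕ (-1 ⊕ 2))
((10 ⊗ 0) ⊕ (-1 ⊕ 2)) = -1

Expand innermost to outermost. Recall ⊕ takes the minimum of its arguments and ⊗ takes their sum. Working out the expression ((10 ⊗ 0) ⊕ (-1 ⊕ 2)) gives -1.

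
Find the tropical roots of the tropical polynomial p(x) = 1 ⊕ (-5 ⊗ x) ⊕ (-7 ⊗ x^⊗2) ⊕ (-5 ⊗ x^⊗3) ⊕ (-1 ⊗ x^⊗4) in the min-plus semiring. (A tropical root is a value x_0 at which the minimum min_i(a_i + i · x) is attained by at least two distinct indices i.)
Roots: {-4, -2, 2, 6}

Each tropical root is a break point of the lower envelope of the lines y = a_i + i · x (there are 5 lines, with slopes 0, 1, ..., 4). Only the lines that attain the minimum somewhere contribute to roots; other lines are dominated. Here the surviving (envelope) indices are i = 4, i = 3, i = 2, i = 1, i = 0.
Intersections between consecutive envelope lines give the roots: for adjacent envelope indices i < j the intersection is x = (a_i − a_j) / (j − i). Reading off the sorted break points: {-4, -2, 2, 6}.
Verification: at each break x_0, at least two indices attain the minimum of min_i(a_i + i · x_0).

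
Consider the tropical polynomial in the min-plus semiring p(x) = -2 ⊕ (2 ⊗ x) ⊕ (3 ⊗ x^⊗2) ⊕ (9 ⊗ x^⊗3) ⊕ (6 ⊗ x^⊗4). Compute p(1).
p(1) = -2

A tropical monomial a ⊗ x^⊗i evaluates to a + i · x. Evaluating each term at x = 1:
  Term 0 contributes -2 + 0 · 1 = -2
  Term 1 contributes 2 + 1 · 1 = 3
  Term 2 contributes 3 + 2 · 1 = 5
  Term 3 contributes 9 + 3 · 1 = 12
  Term 4 contributes 6 + 4 · 1 = 10
p(1) = ⊕ of these = min[-2, 3, 5, 12, 10] = -2.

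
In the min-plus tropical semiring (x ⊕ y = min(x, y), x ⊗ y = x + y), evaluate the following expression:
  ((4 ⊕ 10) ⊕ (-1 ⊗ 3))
((4 ⊕ 10) ⊕ (-1 ⊗ 3)) = 2

Expand innermost to outermost. Recall ⊕ takes the minimum of its arguments and ⊗ takes their sum. Working out the expression ((4 ⊕ 10) ⊕ (-1 ⊗ 3)) gives 2.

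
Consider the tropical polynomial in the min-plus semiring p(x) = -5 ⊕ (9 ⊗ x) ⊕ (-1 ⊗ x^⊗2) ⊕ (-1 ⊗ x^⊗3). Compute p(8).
p(8) = -5

A tropical monomial a ⊗ x^⊗i evaluates to a + i · x. Evaluating each term at x = 8:
  Term 0 contributes -5 + 0 · 8 = -5
  Term 1 contributes 9 + 1 · 8 = 17
  Term 2 contributes -1 + 2 · 8 = 15
  Term 3 contributes -1 + 3 · 8 = 23
p(8) = ⊕ of these = min[-5, 17, 15, 23] = -5.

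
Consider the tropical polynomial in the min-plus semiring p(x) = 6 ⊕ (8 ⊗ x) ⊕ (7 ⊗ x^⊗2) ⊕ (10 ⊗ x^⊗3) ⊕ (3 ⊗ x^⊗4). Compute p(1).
p(1) = 6

A tropical monomial a ⊗ x^⊗i evaluates to a + i · x. Evaluating each term at x = 1:
  Term 0 contributes 6 + 0 · 1 = 6
  Term 1 contributes 8 + 1 · 1 = 9
  Term 2 contributes 7 + 2 · 1 = 9
  Term 3 contributes 10 + 3 · 1 = 13
  Term 4 contributes 3 + 4 · 1 = 7
p(1) = ⊕ of these = min[6, 9, 9, 13, 7] = 6.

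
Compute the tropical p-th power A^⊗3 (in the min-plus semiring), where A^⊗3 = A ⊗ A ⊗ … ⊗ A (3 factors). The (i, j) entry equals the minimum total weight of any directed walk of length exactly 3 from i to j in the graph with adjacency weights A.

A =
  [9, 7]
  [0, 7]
A^⊗3 =
  [14, 14]
  [7, 14]

Each entry (A^⊗3)_ij equals the minimum over all length-3 walks i = v_0 → v_1 → … → v_3 = j of Σ_t A[v_t][v_{t+1}]. For example, for (i, j) = (0, 1) we minimise over 4 possible intermediate vertex sequences; the minimum is 14, attained along the walk 0 → 1 → 0 → 1.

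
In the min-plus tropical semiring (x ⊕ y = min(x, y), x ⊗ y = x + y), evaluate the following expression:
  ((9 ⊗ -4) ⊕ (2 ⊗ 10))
((9 ⊗ -4) ⊕ (2 ⊗ 10)) = 5

Expand innermost to outermost. Recall ⊕ takes the minimum of its arguments and ⊗ takes their sum. Working out the expression ((9 ⊗ -4) ⊕ (2 ⊗ 10)) gives 5.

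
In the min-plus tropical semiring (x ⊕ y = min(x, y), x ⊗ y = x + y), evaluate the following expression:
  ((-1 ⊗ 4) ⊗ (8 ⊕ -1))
((-1 ⊗ 4) ⊗ (8 ⊕ -1)) = 2

Expand innermost to outermost. Recall ⊕ takes the minimum of its arguments and ⊗ takes their sum. Working out the expression ((-1 ⊗ 4) ⊗ (8 ⊕ -1)) gives 2.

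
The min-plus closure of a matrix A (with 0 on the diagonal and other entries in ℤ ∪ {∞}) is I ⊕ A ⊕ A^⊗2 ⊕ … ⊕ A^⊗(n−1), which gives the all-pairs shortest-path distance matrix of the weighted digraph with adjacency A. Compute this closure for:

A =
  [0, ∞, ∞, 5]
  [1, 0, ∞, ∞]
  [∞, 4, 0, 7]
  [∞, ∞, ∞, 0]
Closure =
  [0, ∞, ∞, 5]
  [1, 0, ∞, 6]
  [5, 4, 0, 7]
  [∞, ∞, ∞, 0]

This is the Floyd-Warshall all-pairs shortest-path computation. For each intermediate vertex k = 0, 1, …, 3, update dist[i][j] ← min(dist[i][j], dist[i][k] + dist[k][j]). The final matrix gives, for each (i, j), the minimum total weight of any directed path from i to j (possibly empty when i = j).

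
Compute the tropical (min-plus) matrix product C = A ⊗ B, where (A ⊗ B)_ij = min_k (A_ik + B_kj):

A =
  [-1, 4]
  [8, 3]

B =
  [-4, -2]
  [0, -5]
A ⊗ B =
  [-5, -3]
  [3, -2]

Apply the min-plus product entry-by-entry:
  C[0][0] = min over k of (A[0][0] + B[0][0] = -1 + -4 = -5, A[0][1] + B[1][0] = 4 + 0 = 4) = -5 (attained at k = 0)
  C[0][1] = min over k of (A[0][0] + B[0][1] = -1 + -2 = -3, A[0][1] + B[1][1] = 4 + -5 = -1) = -3 (attained at k = 0)
  C[1][0] = min over k of (A[1][0] + B[0][0] = 8 + -4 = 4, A[1][1] + B[1][0] = 3 + 0 = 3) = 3 (attained at k = 1)
  C[1][1] = min over k of (A[1][0] + B[0][1] = 8 + -2 = 6, A[1][1] + B[1][1] = 3 + -5 = -2) = -2 (attained at k = 1)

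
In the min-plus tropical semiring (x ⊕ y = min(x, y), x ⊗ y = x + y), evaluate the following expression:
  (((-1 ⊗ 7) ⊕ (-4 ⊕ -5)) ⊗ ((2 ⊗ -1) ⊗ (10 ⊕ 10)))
(((-1 ⊗ 7) ⊕ (-4 ⊕ -5)) ⊗ ((2 ⊗ -1) ⊗ (10 ⊕ 10))) = 6

Expand innermost to outermost. Recall ⊕ takes the minimum of its arguments and ⊗ takes their sum. Working out the expression (((-1 ⊗ 7) ⊕ (-4 ⊕ -5)) ⊗ ((2 ⊗ -1) ⊗ (10 ⊕ 10))) gives 6.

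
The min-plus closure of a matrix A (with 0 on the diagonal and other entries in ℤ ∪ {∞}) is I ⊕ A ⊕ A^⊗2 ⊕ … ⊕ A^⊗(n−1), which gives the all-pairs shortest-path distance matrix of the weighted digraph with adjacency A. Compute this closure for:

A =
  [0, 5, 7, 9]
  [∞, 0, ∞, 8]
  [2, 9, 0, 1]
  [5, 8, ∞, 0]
Closure =
  [0, 5, 7, 8]
  [13, 0, 20, 8]
  [2, 7, 0, 1]
  [5, 8, 12, 0]

This is the Floyd-Warshall all-pairs shortest-path computation. For each intermediate vertex k = 0, 1, …, 3, update dist[i][j] ← min(dist[i][j], dist[i][k] + dist[k][j]). The final matrix gives, for each (i, j), the minimum total weight of any directed path from i to j (possibly empty when i = j).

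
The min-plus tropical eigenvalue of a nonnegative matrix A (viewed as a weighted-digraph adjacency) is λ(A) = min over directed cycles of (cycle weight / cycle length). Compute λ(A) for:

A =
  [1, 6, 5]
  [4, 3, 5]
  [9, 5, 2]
λ(A) = 1

Enumerate directed cycles and compute their means (weight / length). Sample:
  cycle 0 → 0: weight = 1, length = 1, mean = 1/1 ≈ 1.000
  cycle 1 → 1: weight = 3, length = 1, mean = 3/1 ≈ 3.000
  cycle 2 → 2: weight = 2, length = 1, mean = 2/1 ≈ 2.000
  cycle 0 → 1 → 0: weight = 10, length = 2, mean = 10/2 ≈ 5.000
  cycle 0 → 2 → 0: weight = 14, length = 2, mean = 14/2 ≈ 7.000
  cycle 1 → 0 → 1: weight = 10, length = 2, mean = 10/2 ≈ 5.000
Minimum mean = 1.000, attained e.g. along the cycle 0 → 0 with weight 1 and length 1. So λ(A) = 1/1 = 1.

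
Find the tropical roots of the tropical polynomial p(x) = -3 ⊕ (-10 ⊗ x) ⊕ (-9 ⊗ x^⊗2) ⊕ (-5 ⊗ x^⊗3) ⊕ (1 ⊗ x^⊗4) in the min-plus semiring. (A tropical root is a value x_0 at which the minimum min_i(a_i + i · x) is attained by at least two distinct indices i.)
Roots: {-6, -4, -1, 7}

Each tropical root is a break point of the lower envelope of the lines y = a_i + i · x (there are 5 lines, with slopes 0, 1, ..., 4). Only the lines that attain the minimum somewhere contribute to roots; other lines are dominated. Here the surviving (envelope) indices are i = 4, i = 3, i = 2, i = 1, i = 0.
Intersections between consecutive envelope lines give the roots: for adjacent envelope indices i < j the intersection is x = (a_i − a_j) / (j − i). Reading off the sorted break points: {-6, -4, -1, 7}.
Verification: at each break x_0, at least two indices attain the minimum of min_i(a_i + i · x_0).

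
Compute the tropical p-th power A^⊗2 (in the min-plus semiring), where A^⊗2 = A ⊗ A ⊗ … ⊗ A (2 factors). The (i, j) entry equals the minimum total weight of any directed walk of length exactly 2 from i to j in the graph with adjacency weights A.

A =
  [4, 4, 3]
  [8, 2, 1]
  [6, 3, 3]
A^⊗2 =
  [8, 6, 5]
  [7, 4, 3]
  [9, 5, 4]

Each entry (A^⊗2)_ij equals the minimum over all length-2 walks i = v_0 → v_1 → … → v_2 = j of Σ_t A[v_t][v_{t+1}]. For example, for (i, j) = (0, 2) we minimise over 3 possible intermediate vertex sequences; the minimum is 5, attained along the walk 0 → 1 → 2.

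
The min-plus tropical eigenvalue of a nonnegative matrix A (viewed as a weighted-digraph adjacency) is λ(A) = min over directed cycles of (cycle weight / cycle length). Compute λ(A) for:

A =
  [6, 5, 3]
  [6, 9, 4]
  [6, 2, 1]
λ(A) = 1

Enumerate directed cycles and compute their means (weight / length). Sample:
  cycle 0 → 0: weight = 6, length = 1, mean = 6/1 ≈ 6.000
  cycle 1 → 1: weight = 9, length = 1, mean = 9/1 ≈ 9.000
  cycle 2 → 2: weight = 1, length = 1, mean = 1/1 ≈ 1.000
  cycle 0 → 1 → 0: weight = 11, length = 2, mean = 11/2 ≈ 5.500
  cycle 0 → 2 → 0: weight = 9, length = 2, mean = 9/2 ≈ 4.500
  cycle 1 → 0 → 1: weight = 11, length = 2, mean = 11/2 ≈ 5.500
Minimum mean = 1.000, attained e.g. along the cycle 2 → 2 with weight 1 and length 1. So λ(A) = 1/1 = 1.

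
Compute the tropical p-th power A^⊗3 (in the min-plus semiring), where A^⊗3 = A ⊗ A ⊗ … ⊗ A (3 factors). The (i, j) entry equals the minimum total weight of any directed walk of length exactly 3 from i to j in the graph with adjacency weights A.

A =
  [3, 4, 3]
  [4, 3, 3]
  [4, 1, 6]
A^⊗3 =
  [8, 7, 7]
  [8, 7, 7]
  [8, 5, 7]

Each entry (A^⊗3)_ij equals the minimum over all length-3 walks i = v_0 → v_1 → … → v_3 = j of Σ_t A[v_t][v_{t+1}]. For example, for (i, j) = (0, 2) we minimise over 9 possible intermediate vertex sequences; the minimum is 7, attained along the walk 0 → 2 → 1 → 2.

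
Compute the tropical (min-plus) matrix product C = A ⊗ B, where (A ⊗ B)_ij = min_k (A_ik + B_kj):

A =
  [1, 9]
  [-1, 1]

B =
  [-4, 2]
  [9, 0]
A ⊗ B =
  [-3, 3]
  [-5, 1]

Apply the min-plus product entry-by-entry:
  C[0][0] = min over k of (A[0][0] + B[0][0] = 1 + -4 = -3, A[0][1] + B[1][0] = 9 + 9 = 18) = -3 (attained at k = 0)
  C[0][1] = min over k of (A[0][0] + B[0][1] = 1 + 2 = 3, A[0][1] + B[1][1] = 9 + 0 = 9) = 3 (attained at k = 0)
  C[1][0] = min over k of (A[1][0] + B[0][0] = -1 + -4 = -5, A[1][1] + B[1][0] = 1 + 9 = 10) = -5 (attained at k = 0)
  C[1][1] = min over k of (A[1][0] + B[0][1] = -1 + 2 = 1, A[1][1] + B[1][1] = 1 + 0 = 1) = 1 (attained at k = 0)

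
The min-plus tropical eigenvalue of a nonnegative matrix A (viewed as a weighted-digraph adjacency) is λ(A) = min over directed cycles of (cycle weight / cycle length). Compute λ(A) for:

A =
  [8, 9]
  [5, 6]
λ(A) = 6

Enumerate directed cycles and compute their means (weight / length). Sample:
  cycle 0 → 0: weight = 8, length = 1, mean = 8/1 ≈ 8.000
  cycle 1 → 1: weight = 6, length = 1, mean = 6/1 ≈ 6.000
  cycle 0 → 1 → 0: weight = 14, length = 2, mean = 14/2 ≈ 7.000
  cycle 1 → 0 → 1: weight = 14, length = 2, mean = 14/2 ≈ 7.000
Minimum mean = 6.000, attained e.g. along the cycle 1 → 1 with weight 6 and length 1. So λ(A) = 6/1 = 6.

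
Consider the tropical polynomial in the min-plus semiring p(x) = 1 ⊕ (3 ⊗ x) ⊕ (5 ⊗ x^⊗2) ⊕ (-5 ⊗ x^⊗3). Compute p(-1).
p(-1) = -8

A tropical monomial a ⊗ x^⊗i evaluates to a + i · x. Evaluating each term at x = -1:
  Term 0 contributes 1 + 0 · -1 = 1
  Term 1 contributes 3 + 1 · -1 = 2
  Term 2 contributes 5 + 2 · -1 = 3
  Term 3 contributes -5 + 3 · -1 = -8
p(-1) = ⊕ of these = min[1, 2, 3, -8] = -8.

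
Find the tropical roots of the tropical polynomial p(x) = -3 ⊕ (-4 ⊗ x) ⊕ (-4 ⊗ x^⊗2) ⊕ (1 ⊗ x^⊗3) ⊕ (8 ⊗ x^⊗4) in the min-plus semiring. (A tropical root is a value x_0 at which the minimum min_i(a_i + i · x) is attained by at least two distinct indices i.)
Roots: {-7, -5, 0, 1}

Each tropical root is a break point of the lower envelope of the lines y = a_i + i · x (there are 5 lines, with slopes 0, 1, ..., 4). Only the lines that attain the minimum somewhere contribute to roots; other lines are dominated. Here the surviving (envelope) indices are i = 4, i = 3, i = 2, i = 1, i = 0.
Intersections between consecutive envelope lines give the roots: for adjacent envelope indices i < j the intersection is x = (a_i − a_j) / (j − i). Reading off the sorted break points: {-7, -5, 0, 1}.
Verification: at each break x_0, at least two indices attain the minimum of min_i(a_i + i · x_0).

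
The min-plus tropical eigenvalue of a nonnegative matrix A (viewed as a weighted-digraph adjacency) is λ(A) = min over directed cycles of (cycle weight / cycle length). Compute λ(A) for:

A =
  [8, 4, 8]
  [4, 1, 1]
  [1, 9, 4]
λ(A) = 1

Enumerate directed cycles and compute their means (weight / length). Sample:
  cycle 0 → 0: weight = 8, length = 1, mean = 8/1 ≈ 8.000
  cycle 1 → 1: weight = 1, length = 1, mean = 1/1 ≈ 1.000
  cycle 2 → 2: weight = 4, length = 1, mean = 4/1 ≈ 4.000
  cycle 0 → 1 → 0: weight = 8, length = 2, mean = 8/2 ≈ 4.000
  cycle 0 → 2 → 0: weight = 9, length = 2, mean = 9/2 ≈ 4.500
  cycle 1 → 0 → 1: weight = 8, length = 2, mean = 8/2 ≈ 4.000
Minimum mean = 1.000, attained e.g. along the cycle 1 → 1 with weight 1 and length 1. So λ(A) = 1/1 = 1.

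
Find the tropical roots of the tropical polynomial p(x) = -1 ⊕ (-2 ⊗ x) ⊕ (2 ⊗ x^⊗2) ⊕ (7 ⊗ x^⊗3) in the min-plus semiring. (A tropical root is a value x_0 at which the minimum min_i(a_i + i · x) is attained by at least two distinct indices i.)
Roots: {-5, -4, 1}

Each tropical root is a break point of the lower envelope of the lines y = a_i + i · x (there are 4 lines, with slopes 0, 1, ..., 3). Only the lines that attain the minimum somewhere contribute to roots; other lines are dominated. Here the surviving (envelope) indices are i = 3, i = 2, i = 1, i = 0.
Intersections between consecutive envelope lines give the roots: for adjacent envelope indices i < j the intersection is x = (a_i − a_j) / (j − i). Reading off the sorted break points: {-5, -4, 1}.
Verification: at each break x_0, at least two indices attain the minimum of min_i(a_i + i · x_0).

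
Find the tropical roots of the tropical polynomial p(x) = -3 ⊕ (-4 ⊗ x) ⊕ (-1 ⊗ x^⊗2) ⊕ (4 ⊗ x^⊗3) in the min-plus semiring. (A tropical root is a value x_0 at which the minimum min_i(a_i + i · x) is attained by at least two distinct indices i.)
Roots: {-5, -3, 1}

Each tropical root is a break point of the lower envelope of the lines y = a_i + i · x (there are 4 lines, with slopes 0, 1, ..., 3). Only the lines that attain the minimum somewhere contribute to roots; other lines are dominated. Here the surviving (envelope) indices are i = 3, i = 2, i = 1, i = 0.
Intersections between consecutive envelope lines give the roots: for adjacent envelope indices i < j the intersection is x = (a_i − a_j) / (j − i). Reading off the sorted break points: {-5, -3, 1}.
Verification: at each break x_0, at least two indices attain the minimum of min_i(a_i + i · x_0).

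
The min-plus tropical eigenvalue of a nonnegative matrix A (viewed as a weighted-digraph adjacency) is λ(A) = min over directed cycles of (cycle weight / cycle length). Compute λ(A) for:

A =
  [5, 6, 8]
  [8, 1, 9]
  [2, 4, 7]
λ(A) = 1

Enumerate directed cycles and compute their means (weight / length). Sample:
  cycle 0 → 0: weight = 5, length = 1, mean = 5/1 ≈ 5.000
  cycle 1 → 1: weight = 1, length = 1, mean = 1/1 ≈ 1.000
  cycle 2 → 2: weight = 7, length = 1, mean = 7/1 ≈ 7.000
  cycle 0 → 1 → 0: weight = 14, length = 2, mean = 14/2 ≈ 7.000
  cycle 0 → 2 → 0: weight = 10, length = 2, mean = 10/2 ≈ 5.000
  cycle 1 → 0 → 1: weight = 14, length = 2, mean = 14/2 ≈ 7.000
Minimum mean = 1.000, attained e.g. along the cycle 1 → 1 with weight 1 and length 1. So λ(A) = 1/1 = 1.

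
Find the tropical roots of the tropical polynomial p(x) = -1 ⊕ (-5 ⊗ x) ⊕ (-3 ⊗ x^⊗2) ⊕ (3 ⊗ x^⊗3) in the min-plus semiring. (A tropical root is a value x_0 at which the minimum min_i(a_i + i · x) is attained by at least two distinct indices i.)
Roots: {-6, -2, 4}

Each tropical root is a break point of the lower envelope of the lines y = a_i + i · x (there are 4 lines, with slopes 0, 1, ..., 3). Only the lines that attain the minimum somewhere contribute to roots; other lines are dominated. Here the surviving (envelope) indices are i = 3, i = 2, i = 1, i = 0.
Intersections between consecutive envelope lines give the roots: for adjacent envelope indices i < j the intersection is x = (a_i − a_j) / (j − i). Reading off the sorted break points: {-6, -2, 4}.
Verification: at each break x_0, at least two indices attain the minimum of min_i(a_i + i · x_0).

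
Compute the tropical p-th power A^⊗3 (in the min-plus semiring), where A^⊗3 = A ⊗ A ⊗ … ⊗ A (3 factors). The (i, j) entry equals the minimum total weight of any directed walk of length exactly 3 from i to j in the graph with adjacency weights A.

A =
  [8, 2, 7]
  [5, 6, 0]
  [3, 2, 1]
A^⊗3 =
  [5, 4, 3]
  [4, 3, 2]
  [5, 4, 3]

Each entry (A^⊗3)_ij equals the minimum over all length-3 walks i = v_0 → v_1 → … → v_3 = j of Σ_t A[v_t][v_{t+1}]. For example, for (i, j) = (0, 2) we minimise over 9 possible intermediate vertex sequences; the minimum is 3, attained along the walk 0 → 1 → 2 → 2.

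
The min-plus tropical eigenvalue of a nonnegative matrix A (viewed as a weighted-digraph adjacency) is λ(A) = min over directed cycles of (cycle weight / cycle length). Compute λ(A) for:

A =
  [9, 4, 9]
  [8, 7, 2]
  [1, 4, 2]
λ(A) = 2

Enumerate directed cycles and compute their means (weight / length). Sample:
  cycle 0 → 0: weight = 9, length = 1, mean = 9/1 ≈ 9.000
  cycle 1 → 1: weight = 7, length = 1, mean = 7/1 ≈ 7.000
  cycle 2 → 2: weight = 2, length = 1, mean = 2/1 ≈ 2.000
  cycle 0 → 1 → 0: weight = 12, length = 2, mean = 12/2 ≈ 6.000
  cycle 0 → 2 → 0: weight = 10, length = 2, mean = 10/2 ≈ 5.000
  cycle 1 → 0 → 1: weight = 12, length = 2, mean = 12/2 ≈ 6.000
Minimum mean = 2.000, attained e.g. along the cycle 2 → 2 with weight 2 and length 1. So λ(A) = 2/1 = 2.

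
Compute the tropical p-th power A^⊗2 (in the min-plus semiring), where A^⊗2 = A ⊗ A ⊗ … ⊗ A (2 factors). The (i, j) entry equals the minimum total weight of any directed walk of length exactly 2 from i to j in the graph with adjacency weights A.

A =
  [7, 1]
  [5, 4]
A^⊗2 =
  [6, 5]
  [9, 6]

Each entry (A^⊗2)_ij equals the minimum over all length-2 walks i = v_0 → v_1 → … → v_2 = j of Σ_t A[v_t][v_{t+1}]. For example, for (i, j) = (0, 1) we minimise over 2 possible intermediate vertex sequences; the minimum is 5, attained along the walk 0 → 1 → 1.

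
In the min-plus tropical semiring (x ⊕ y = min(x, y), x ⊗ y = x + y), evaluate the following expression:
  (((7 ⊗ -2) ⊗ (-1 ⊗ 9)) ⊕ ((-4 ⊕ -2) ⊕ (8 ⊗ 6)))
(((7 ⊗ -2) ⊗ (-1 ⊗ 9)) ⊕ ((-4 ⊕ -2) ⊕ (8 ⊗ 6))) = -4

Expand innermost to outermost. Recall ⊕ takes the minimum of its arguments and ⊗ takes their sum. Working out the expression (((7 ⊗ -2) ⊗ (-1 ⊗ 9)) ⊕ ((-4 ⊕ -2) ⊕ (8 ⊗ 6))) gives -4.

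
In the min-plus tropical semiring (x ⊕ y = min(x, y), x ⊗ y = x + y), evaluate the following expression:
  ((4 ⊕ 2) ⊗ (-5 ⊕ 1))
((4 ⊕ 2) ⊗ (-5 ⊕ 1)) = -3

Expand innermost to outermost. Recall ⊕ takes the minimum of its arguments and ⊗ takes their sum. Working out the expression ((4 ⊕ 2) ⊗ (-5 ⊕ 1)) gives -3.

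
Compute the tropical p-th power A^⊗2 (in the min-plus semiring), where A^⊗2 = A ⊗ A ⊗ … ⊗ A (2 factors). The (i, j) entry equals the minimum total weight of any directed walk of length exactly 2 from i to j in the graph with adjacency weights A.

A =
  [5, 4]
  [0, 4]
A^⊗2 =
  [4, 8]
  [4, 4]

Each entry (A^⊗2)_ij equals the minimum over all length-2 walks i = v_0 → v_1 → … → v_2 = j of Σ_t A[v_t][v_{t+1}]. For example, for (i, j) = (0, 1) we minimise over 2 possible intermediate vertex sequences; the minimum is 8, attained along the walk 0 → 1 → 1.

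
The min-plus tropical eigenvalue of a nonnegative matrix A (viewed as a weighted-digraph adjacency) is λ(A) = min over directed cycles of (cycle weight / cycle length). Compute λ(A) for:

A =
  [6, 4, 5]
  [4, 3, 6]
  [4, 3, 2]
λ(A) = 2

Enumerate directed cycles and compute their means (weight / length). Sample:
  cycle 0 → 0: weight = 6, length = 1, mean = 6/1 ≈ 6.000
  cycle 1 → 1: weight = 3, length = 1, mean = 3/1 ≈ 3.000
  cycle 2 → 2: weight = 2, length = 1, mean = 2/1 ≈ 2.000
  cycle 0 → 1 → 0: weight = 8, length = 2, mean = 8/2 ≈ 4.000
  cycle 0 → 2 → 0: weight = 9, length = 2, mean = 9/2 ≈ 4.500
  cycle 1 → 0 → 1: weight = 8, length = 2, mean = 8/2 ≈ 4.000
Minimum mean = 2.000, attained e.g. along the cycle 2 → 2 with weight 2 and length 1. So λ(A) = 2/1 = 2.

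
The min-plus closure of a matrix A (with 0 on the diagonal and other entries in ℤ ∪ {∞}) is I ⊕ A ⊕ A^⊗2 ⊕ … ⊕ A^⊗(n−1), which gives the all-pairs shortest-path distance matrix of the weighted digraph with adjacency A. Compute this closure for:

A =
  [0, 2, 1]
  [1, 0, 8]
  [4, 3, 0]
Closure =
  [0, 2, 1]
  [1, 0, 2]
  [4, 3, 0]

This is the Floyd-Warshall all-pairs shortest-path computation. For each intermediate vertex k = 0, 1, …, 2, update dist[i][j] ← min(dist[i][j], dist[i][k] + dist[k][j]). The final matrix gives, for each (i, j), the minimum total weight of any directed path from i to j (possibly empty when i = j).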